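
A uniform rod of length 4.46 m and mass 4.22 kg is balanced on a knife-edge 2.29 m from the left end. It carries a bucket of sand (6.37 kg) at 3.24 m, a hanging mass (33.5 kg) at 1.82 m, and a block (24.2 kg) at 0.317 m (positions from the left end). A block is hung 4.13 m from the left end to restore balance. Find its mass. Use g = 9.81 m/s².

m ≈ 31.4 kg

About the knife-edge (at 2.29 m from the left end):
Beam weight: 4.22 × 9.81 = 41.4 N down at 2.23 m → arm 0.06 m, τ = 41.4 × 0.06 = 2.484 N·m counterclockwise.
Bucket of sand: 6.37 × 9.81 = 62.49 N down at 3.24 m → arm 0.95 m, τ = 62.49 × 0.95 = 59.37 N·m clockwise.
Hanging mass: 33.5 × 9.81 = 328.6 N down at 1.82 m → arm 0.47 m, τ = 328.6 × 0.47 = 154.4 N·m counterclockwise.
Block: 24.2 × 9.81 = 237.4 N down at 0.317 m → arm 1.973 m, τ = 237.4 × 1.973 = 468.4 N·m counterclockwise.
Net moment of known loads = 565.9 N·m counterclockwise.
An unknown mass m at 4.13 m has arm 1.84 m; its moment is m·g·1.84 clockwise.
For rotational equilibrium, m × 9.81 × 1.84 = 565.9, so m = 565.9 / (9.81 × 1.84) = 31.4 kg.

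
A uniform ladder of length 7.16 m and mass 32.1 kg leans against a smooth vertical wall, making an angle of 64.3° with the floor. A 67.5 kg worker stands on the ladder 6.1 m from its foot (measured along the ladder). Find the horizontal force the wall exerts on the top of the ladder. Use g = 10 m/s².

N_wall ≈ 354 N

About the foot of the ladder:
Ladder weight 32.1×10 = 321 N acts at 3.58 m along the ladder; its horizontal arm is 3.58·cos64.3° = 1.552 m → τ = 498.2 N·m clockwise.
Worker: 67.5×10 = 675 N at 6.1 m → arm 2.645 m → τ = 1785 N·m clockwise.
Wall normal N acts horizontally at the top; its moment arm is the height L sinθ = 7.16·sin64.3° = 6.452 m, counterclockwise.
Balancing moments: N × 6.452 = 2283, giving N = 354 N.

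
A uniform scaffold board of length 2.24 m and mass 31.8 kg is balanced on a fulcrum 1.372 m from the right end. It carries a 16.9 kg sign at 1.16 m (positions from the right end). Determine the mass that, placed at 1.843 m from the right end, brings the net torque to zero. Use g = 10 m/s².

m ≈ 24.6 kg

Sum moments about the fulcrum (at 1.372 m from the right end) (the support reaction has zero arm there).
Beam weight: 31.8 × 10 = 318 N down at 1.12 m → arm 0.252 m, τ = 318 × 0.252 = 80.14 N·m clockwise.
Sign: 16.9 × 10 = 169 N down at 1.16 m → arm 0.212 m, τ = 169 × 0.212 = 35.83 N·m clockwise.
Net moment of known loads = 116 N·m clockwise.
An unknown mass m at 1.843 m has arm 0.471 m; its moment is m·g·0.471 counterclockwise.
For rotational equilibrium, m × 10 × 0.471 = 116, so m = 116 / (10 × 0.471) = 24.6 kg.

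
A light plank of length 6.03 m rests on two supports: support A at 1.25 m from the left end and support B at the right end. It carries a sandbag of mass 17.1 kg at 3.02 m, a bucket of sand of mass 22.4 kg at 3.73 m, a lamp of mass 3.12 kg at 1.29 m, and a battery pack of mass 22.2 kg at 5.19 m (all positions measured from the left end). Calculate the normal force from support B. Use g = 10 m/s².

Sum moments about support A (its reaction then has zero moment arm).
Sandbag: 17.1 × 10 = 171 N down at 3.02 m → arm 1.77 m, τ = 171 × 1.77 = 302.7 N·m clockwise.
Bucket of sand: 22.4 × 10 = 224 N down at 3.73 m → arm 2.48 m, τ = 224 × 2.48 = 555.5 N·m clockwise.
Lamp: 3.12 × 10 = 31.2 N down at 1.29 m → arm 0.04 m, τ = 31.2 × 0.04 = 1.248 N·m clockwise.
Battery pack: 22.2 × 10 = 222 N down at 5.19 m → arm 3.94 m, τ = 222 × 3.94 = 874.7 N·m clockwise.
Net load moment about support A = 1734 N·m clockwise.
Reaction R at support B is upward at 6.03 m, arm 4.78 m → moment R × 4.78 counterclockwise.
Setting net torque to zero: R × 4.78 = 1734 → R = 363 N.

R_B ≈ 363 N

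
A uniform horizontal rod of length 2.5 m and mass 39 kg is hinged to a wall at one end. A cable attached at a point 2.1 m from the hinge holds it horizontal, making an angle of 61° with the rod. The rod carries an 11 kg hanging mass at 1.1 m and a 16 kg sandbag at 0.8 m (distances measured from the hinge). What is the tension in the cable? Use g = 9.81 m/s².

About the hinge:
Beam weight: 39 × 9.81 = 382.6 N down at 1.25 m → arm 1.25 m, τ = 382.6 × 1.25 = 478.2 N·m clockwise.
Hanging mass: 11 × 9.81 = 107.9 N down at 1.1 m → arm 1.1 m, τ = 107.9 × 1.1 = 118.7 N·m clockwise.
Sandbag: 16 × 9.81 = 157 N down at 0.8 m → arm 0.8 m, τ = 157 × 0.8 = 125.6 N·m clockwise.
Total clockwise load moment = 722.5 N·m.
The cable tension T acts at 2.1 m; only its component perpendicular to the rod, T sinθ, produces torque. sin 61° = 0.8746.
For rotational equilibrium, T × 2.1 × 0.8746 = 722.5, so T = 722.5 / 1.837 = 393 N.

T ≈ 393 N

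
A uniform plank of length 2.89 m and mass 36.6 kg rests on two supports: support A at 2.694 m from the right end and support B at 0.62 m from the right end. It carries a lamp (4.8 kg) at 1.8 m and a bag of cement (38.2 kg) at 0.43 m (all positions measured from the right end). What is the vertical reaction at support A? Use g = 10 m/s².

Choose support B as the axis so its reaction then has zero moment arm.
Beam weight: 36.6 × 10 = 366 N down at 1.445 m → arm 0.825 m, τ = 366 × 0.825 = 301.9 N·m counterclockwise.
Lamp: 4.8 × 10 = 48 N down at 1.8 m → arm 1.18 m, τ = 48 × 1.18 = 56.64 N·m counterclockwise.
Bag of cement: 38.2 × 10 = 382 N down at 0.43 m → arm 0.19 m, τ = 382 × 0.19 = 72.58 N·m clockwise.
Net load moment about support B = 286 N·m counterclockwise.
Reaction R at support A is upward at 2.694 m, arm 2.074 m → moment R × 2.074 clockwise.
For rotational equilibrium, R × 2.074 = 286, so R = 138 N.

R_A ≈ 138 N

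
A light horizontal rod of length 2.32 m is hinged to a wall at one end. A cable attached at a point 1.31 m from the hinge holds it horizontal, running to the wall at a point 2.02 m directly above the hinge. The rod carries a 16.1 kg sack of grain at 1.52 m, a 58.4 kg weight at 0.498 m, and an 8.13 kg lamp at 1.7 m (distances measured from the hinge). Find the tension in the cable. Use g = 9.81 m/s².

T ≈ 601 N

Sum moments about the hinge (the unknown hinge reaction has zero arm there).
Sack of grain: 16.1 × 9.81 = 157.9 N down at 1.52 m → arm 1.52 m, τ = 157.9 × 1.52 = 240 N·m clockwise.
Weight: 58.4 × 9.81 = 572.9 N down at 0.498 m → arm 0.498 m, τ = 572.9 × 0.498 = 285.3 N·m clockwise.
Lamp: 8.13 × 9.81 = 79.76 N down at 1.7 m → arm 1.7 m, τ = 79.76 × 1.7 = 135.6 N·m clockwise.
Total clockwise load moment = 660.9 N·m.
The cable tension T acts at 1.31 m; only its component perpendicular to the rod, T sinθ, produces torque. sinθ = h/√(h²+d²) = 2.02/√(2.02²+1.31²) = 0.839.
Στ = 0 ⇒ T × 1.31 × 0.839 = 660.9 ⇒ T = 660.9 / 1.099 = 601 N.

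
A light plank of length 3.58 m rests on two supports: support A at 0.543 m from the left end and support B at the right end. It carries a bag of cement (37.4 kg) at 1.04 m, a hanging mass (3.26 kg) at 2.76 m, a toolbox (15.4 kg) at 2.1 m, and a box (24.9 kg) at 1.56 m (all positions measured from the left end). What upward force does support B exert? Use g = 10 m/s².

R_B ≈ 247 N

Choose support A as the axis so its reaction then has zero moment arm.
Bag of cement: 37.4 × 10 = 374 N down at 1.04 m → arm 0.497 m, τ = 374 × 0.497 = 185.9 N·m clockwise.
Hanging mass: 3.26 × 10 = 32.6 N down at 2.76 m → arm 2.217 m, τ = 32.6 × 2.217 = 72.27 N·m clockwise.
Toolbox: 15.4 × 10 = 154 N down at 2.1 m → arm 1.557 m, τ = 154 × 1.557 = 239.8 N·m clockwise.
Box: 24.9 × 10 = 249 N down at 1.56 m → arm 1.017 m, τ = 249 × 1.017 = 253.2 N·m clockwise.
Net load moment about support A = 751.2 N·m clockwise.
Reaction R at support B is upward at 3.58 m, arm 3.037 m → moment R × 3.037 counterclockwise.
Στ = 0 ⇒ R × 3.037 = 751.2 ⇒ R = 247 N.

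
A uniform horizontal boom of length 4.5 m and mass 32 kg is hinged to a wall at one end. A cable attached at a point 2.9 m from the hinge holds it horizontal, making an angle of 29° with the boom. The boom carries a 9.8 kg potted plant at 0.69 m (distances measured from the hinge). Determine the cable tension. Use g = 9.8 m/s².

T ≈ 549 N

Taking torques about the hinge:
Beam weight: 32 × 9.8 = 313.6 N down at 2.25 m → arm 2.25 m, τ = 313.6 × 2.25 = 705.6 N·m clockwise.
Potted plant: 9.8 × 9.8 = 96.04 N down at 0.69 m → arm 0.69 m, τ = 96.04 × 0.69 = 66.27 N·m clockwise.
Total clockwise load moment = 771.9 N·m.
The cable tension T acts at 2.9 m; only its component perpendicular to the boom, T sinθ, produces torque. sin 29° = 0.4848.
For rotational equilibrium, T × 2.9 × 0.4848 = 771.9, so T = 771.9 / 1.406 = 549 N.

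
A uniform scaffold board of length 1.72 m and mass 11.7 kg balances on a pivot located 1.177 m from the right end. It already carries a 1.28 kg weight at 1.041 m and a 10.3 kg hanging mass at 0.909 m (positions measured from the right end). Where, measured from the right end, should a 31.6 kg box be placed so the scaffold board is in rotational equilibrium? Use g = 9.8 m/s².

x ≈ 1.39 m from the right end

Taking torques about the pivot (at 1.177 m from the right end):
Beam weight: 11.7 × 9.8 = 114.7 N down at 0.86 m → arm 0.317 m, τ = 114.7 × 0.317 = 36.36 N·m clockwise.
Weight: 1.28 × 9.8 = 12.54 N down at 1.041 m → arm 0.136 m, τ = 12.54 × 0.136 = 1.705 N·m clockwise.
Hanging mass: 10.3 × 9.8 = 100.9 N down at 0.909 m → arm 0.268 m, τ = 100.9 × 0.268 = 27.04 N·m clockwise.
Net moment of existing loads = 65.1 N·m clockwise.
The box weighs 31.6 × 9.8 = 309.7 N and must supply an equal counterclockwise moment, so its lever arm about the pivot is 65.1 / 309.7 = 0.21 m.
That puts it at 1.177 + 0.21 = 1.39 m from the right end.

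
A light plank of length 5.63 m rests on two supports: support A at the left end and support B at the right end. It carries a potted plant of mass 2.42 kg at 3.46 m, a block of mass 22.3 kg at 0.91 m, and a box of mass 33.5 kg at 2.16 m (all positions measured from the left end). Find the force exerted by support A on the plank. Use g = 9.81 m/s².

Sum moments about support B (its reaction then has zero moment arm).
Potted plant: 2.42 × 9.81 = 23.74 N down at 3.46 m → arm 2.17 m, τ = 23.74 × 2.17 = 51.52 N·m counterclockwise.
Block: 22.3 × 9.81 = 218.8 N down at 0.91 m → arm 4.72 m, τ = 218.8 × 4.72 = 1033 N·m counterclockwise.
Box: 33.5 × 9.81 = 328.6 N down at 2.16 m → arm 3.47 m, τ = 328.6 × 3.47 = 1140 N·m counterclockwise.
Net load moment about support B = 2225 N·m counterclockwise.
Reaction R at support A is upward at 0 m, arm 5.63 m → moment R × 5.63 clockwise.
Στ = 0 ⇒ R × 5.63 = 2225 ⇒ R = 395 N.

R_A ≈ 395 N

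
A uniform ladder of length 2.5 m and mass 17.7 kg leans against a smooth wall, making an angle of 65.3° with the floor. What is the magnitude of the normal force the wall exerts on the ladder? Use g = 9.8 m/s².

About the foot of the ladder:
Ladder weight 17.7×9.8 = 173.5 N acts at 1.25 m along the ladder; its horizontal arm is 1.25·cos65.3° = 0.5223 m → τ = 90.62 N·m clockwise.
Wall normal N acts horizontally at the top; its moment arm is the height L sinθ = 2.5·sin65.3° = 2.271 m, counterclockwise.
Στ = 0 ⇒ N × 2.271 = 90.62 ⇒ N = 39.9 N.

N_wall ≈ 39.9 N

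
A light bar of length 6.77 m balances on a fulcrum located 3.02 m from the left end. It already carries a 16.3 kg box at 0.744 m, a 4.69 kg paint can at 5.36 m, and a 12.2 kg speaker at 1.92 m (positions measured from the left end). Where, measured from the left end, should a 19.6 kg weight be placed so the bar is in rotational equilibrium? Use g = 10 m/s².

x ≈ 5.04 m from the left end

Taking torques about the fulcrum (at 3.02 m from the left end):
Box: 16.3 × 10 = 163 N down at 0.744 m → arm 2.276 m, τ = 163 × 2.276 = 371 N·m counterclockwise.
Paint can: 4.69 × 10 = 46.9 N down at 5.36 m → arm 2.34 m, τ = 46.9 × 2.34 = 109.7 N·m clockwise.
Speaker: 12.2 × 10 = 122 N down at 1.92 m → arm 1.1 m, τ = 122 × 1.1 = 134.2 N·m counterclockwise.
Net moment of existing loads = 395.5 N·m counterclockwise.
The weight weighs 19.6 × 10 = 196 N and must supply an equal clockwise moment, so its lever arm about the fulcrum is 395.5 / 196 = 2.02 m.
That puts it at 3.02 + 2.02 = 5.04 m from the left end.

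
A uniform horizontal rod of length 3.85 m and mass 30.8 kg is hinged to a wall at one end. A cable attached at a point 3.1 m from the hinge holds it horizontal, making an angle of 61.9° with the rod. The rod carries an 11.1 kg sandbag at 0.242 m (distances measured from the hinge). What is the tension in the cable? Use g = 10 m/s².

T ≈ 227 N

Choose the hinge as the axis so the unknown hinge reaction has zero arm there.
Beam weight: 30.8 × 10 = 308 N down at 1.925 m → arm 1.925 m, τ = 308 × 1.925 = 592.9 N·m clockwise.
Sandbag: 11.1 × 10 = 111 N down at 0.242 m → arm 0.242 m, τ = 111 × 0.242 = 26.86 N·m clockwise.
Total clockwise load moment = 619.8 N·m.
The cable tension T acts at 3.1 m; only its component perpendicular to the rod, T sinθ, produces torque. sin 61.9° = 0.8821.
Στ = 0 ⇒ T × 3.1 × 0.8821 = 619.8 ⇒ T = 619.8 / 2.735 = 227 N.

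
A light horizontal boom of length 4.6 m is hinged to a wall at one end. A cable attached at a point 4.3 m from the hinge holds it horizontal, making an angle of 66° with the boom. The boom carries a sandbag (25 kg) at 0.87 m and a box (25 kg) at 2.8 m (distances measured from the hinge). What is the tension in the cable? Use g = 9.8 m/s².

T ≈ 229 N

Taking torques about the hinge:
Sandbag: 25 × 9.8 = 245 N down at 0.87 m → arm 0.87 m, τ = 245 × 0.87 = 213.2 N·m clockwise.
Box: 25 × 9.8 = 245 N down at 2.8 m → arm 2.8 m, τ = 245 × 2.8 = 686 N·m clockwise.
Total clockwise load moment = 899.2 N·m.
The cable tension T acts at 4.3 m; only its component perpendicular to the boom, T sinθ, produces torque. sin 66° = 0.9135.
Setting net torque to zero: T × 4.3 × 0.9135 = 899.2 → T = 899.2 / 3.928 = 229 N.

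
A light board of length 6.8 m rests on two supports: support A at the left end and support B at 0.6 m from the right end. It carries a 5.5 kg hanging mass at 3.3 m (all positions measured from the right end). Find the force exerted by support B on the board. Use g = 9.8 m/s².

R_B ≈ 30.4 N

Take moments about support A.
Hanging mass: 5.5 × 9.8 = 53.9 N down at 3.3 m → arm 3.5 m, τ = 53.9 × 3.5 = 188.7 N·m clockwise.
Net load moment about support A = 188.7 N·m clockwise.
Reaction R at support B is upward at 0.6 m, arm 6.2 m → moment R × 6.2 counterclockwise.
Balancing moments: R × 6.2 = 188.7, giving R = 30.4 N.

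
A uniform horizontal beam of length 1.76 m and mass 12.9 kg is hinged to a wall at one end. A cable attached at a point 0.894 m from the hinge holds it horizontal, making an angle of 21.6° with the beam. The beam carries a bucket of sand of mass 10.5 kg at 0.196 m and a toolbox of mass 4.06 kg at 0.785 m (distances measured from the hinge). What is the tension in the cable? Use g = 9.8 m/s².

T ≈ 494 N

Choose the hinge as the axis so the unknown hinge reaction has zero arm there.
Beam weight: 12.9 × 9.8 = 126.4 N down at 0.88 m → arm 0.88 m, τ = 126.4 × 0.88 = 111.2 N·m clockwise.
Bucket of sand: 10.5 × 9.8 = 102.9 N down at 0.196 m → arm 0.196 m, τ = 102.9 × 0.196 = 20.17 N·m clockwise.
Toolbox: 4.06 × 9.8 = 39.79 N down at 0.785 m → arm 0.785 m, τ = 39.79 × 0.785 = 31.24 N·m clockwise.
Total clockwise load moment = 162.6 N·m.
The cable tension T acts at 0.894 m; only its component perpendicular to the beam, T sinθ, produces torque. sin 21.6° = 0.3681.
Balancing moments: T × 0.894 × 0.3681 = 162.6, giving T = 162.6 / 0.3291 = 494 N.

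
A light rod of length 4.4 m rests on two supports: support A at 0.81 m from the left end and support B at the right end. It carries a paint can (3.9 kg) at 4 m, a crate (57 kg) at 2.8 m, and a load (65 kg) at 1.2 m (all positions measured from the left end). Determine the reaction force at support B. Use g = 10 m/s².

R_B ≈ 421 N

Sum moments about support A (its reaction then has zero moment arm).
Paint can: 3.9 × 10 = 39 N down at 4 m → arm 3.19 m, τ = 39 × 3.19 = 124.4 N·m clockwise.
Crate: 57 × 10 = 570 N down at 2.8 m → arm 1.99 m, τ = 570 × 1.99 = 1134 N·m clockwise.
Load: 65 × 10 = 650 N down at 1.2 m → arm 0.39 m, τ = 650 × 0.39 = 253.5 N·m clockwise.
Net load moment about support A = 1512 N·m clockwise.
Reaction R at support B is upward at 4.4 m, arm 3.59 m → moment R × 3.59 counterclockwise.
Setting net torque to zero: R × 3.59 = 1512 → R = 421 N.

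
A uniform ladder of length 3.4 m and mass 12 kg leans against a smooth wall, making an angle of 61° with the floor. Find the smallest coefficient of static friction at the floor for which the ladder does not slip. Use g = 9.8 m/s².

μ_min ≈ 0.277

About the foot of the ladder:
Ladder weight 12×9.8 = 117.6 N acts at 1.7 m along the ladder; its horizontal arm is 1.7·cos61° = 0.8242 m → τ = 96.93 N·m clockwise.
Wall normal N acts horizontally at the top; its moment arm is the height L sinθ = 3.4·sin61° = 2.974 m, counterclockwise.
Στ = 0 ⇒ N × 2.974 = 96.93 ⇒ N = 32.59 N.
ΣFx = 0 ⇒ f = N_wall = 32.59 N. ΣFy = 0 ⇒ N_floor = 117.6 N.
μ_min = f / N_floor = 32.59 / 117.6 = 0.277.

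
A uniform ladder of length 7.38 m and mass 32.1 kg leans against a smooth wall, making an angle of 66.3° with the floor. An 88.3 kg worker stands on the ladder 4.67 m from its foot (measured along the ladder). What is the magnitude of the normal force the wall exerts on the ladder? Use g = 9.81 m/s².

N_wall ≈ 310 N

Take moments about the foot of the ladder.
Ladder weight 32.1×9.81 = 314.9 N acts at 3.69 m along the ladder; its horizontal arm is 3.69·cos66.3° = 1.483 m → τ = 467 N·m clockwise.
Worker: 88.3×9.81 = 866.2 N at 4.67 m → arm 1.877 m → τ = 1626 N·m clockwise.
Wall normal N acts horizontally at the top; its moment arm is the height L sinθ = 7.38·sin66.3° = 6.758 m, counterclockwise.
Στ = 0 ⇒ N × 6.758 = 2093 ⇒ N = 310 N.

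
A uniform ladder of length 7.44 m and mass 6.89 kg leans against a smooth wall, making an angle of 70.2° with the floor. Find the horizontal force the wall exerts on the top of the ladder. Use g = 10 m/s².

N_wall ≈ 12.4 N

Take moments about the foot of the ladder.
Ladder weight 6.89×10 = 68.9 N acts at 3.72 m along the ladder; its horizontal arm is 3.72·cos70.2° = 1.26 m → τ = 86.81 N·m clockwise.
Wall normal N acts horizontally at the top; its moment arm is the height L sinθ = 7.44·sin70.2° = 7 m, counterclockwise.
For rotational equilibrium, N × 7 = 86.81, so N = 12.4 N.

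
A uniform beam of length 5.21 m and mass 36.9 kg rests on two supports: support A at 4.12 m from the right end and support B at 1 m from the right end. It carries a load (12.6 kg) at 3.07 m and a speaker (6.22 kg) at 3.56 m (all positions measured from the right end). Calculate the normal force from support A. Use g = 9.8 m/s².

Take moments about support B.
Beam weight: 36.9 × 9.8 = 361.6 N down at 2.605 m → arm 1.605 m, τ = 361.6 × 1.605 = 580.4 N·m counterclockwise.
Load: 12.6 × 9.8 = 123.5 N down at 3.07 m → arm 2.07 m, τ = 123.5 × 2.07 = 255.6 N·m counterclockwise.
Speaker: 6.22 × 9.8 = 60.96 N down at 3.56 m → arm 2.56 m, τ = 60.96 × 2.56 = 156.1 N·m counterclockwise.
Net load moment about support B = 992.1 N·m counterclockwise.
Reaction R at support A is upward at 4.12 m, arm 3.12 m → moment R × 3.12 clockwise.
For rotational equilibrium, R × 3.12 = 992.1, so R = 318 N.

R_A ≈ 318 N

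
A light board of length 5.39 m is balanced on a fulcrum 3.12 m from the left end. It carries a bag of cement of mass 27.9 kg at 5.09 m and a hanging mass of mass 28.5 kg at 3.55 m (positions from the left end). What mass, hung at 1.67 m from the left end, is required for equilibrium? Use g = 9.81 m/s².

m ≈ 46.4 kg

Take moments about the fulcrum (at 3.12 m from the left end).
Bag of cement: 27.9 × 9.81 = 273.7 N down at 5.09 m → arm 1.97 m, τ = 273.7 × 1.97 = 539.2 N·m clockwise.
Hanging mass: 28.5 × 9.81 = 279.6 N down at 3.55 m → arm 0.43 m, τ = 279.6 × 0.43 = 120.2 N·m clockwise.
Net moment of known loads = 659.4 N·m clockwise.
An unknown mass m at 1.67 m has arm 1.45 m; its moment is m·g·1.45 counterclockwise.
Στ = 0 ⇒ m × 9.81 × 1.45 = 659.4 ⇒ m = 659.4 / (9.81 × 1.45) = 46.4 kg.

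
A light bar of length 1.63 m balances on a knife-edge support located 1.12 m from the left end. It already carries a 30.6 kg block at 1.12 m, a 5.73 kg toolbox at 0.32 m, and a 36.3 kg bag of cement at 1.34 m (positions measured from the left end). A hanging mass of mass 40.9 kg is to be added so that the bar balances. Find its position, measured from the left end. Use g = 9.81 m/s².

Choose the knife-edge support (at 1.12 m from the left end) as the axis so the support reaction has zero arm there.
Block: acts at the knife-edge support, moment arm 0 → no torque.
Toolbox: 5.73 × 9.81 = 56.21 N down at 0.32 m → arm 0.8 m, τ = 56.21 × 0.8 = 44.97 N·m counterclockwise.
Bag of cement: 36.3 × 9.81 = 356.1 N down at 1.34 m → arm 0.22 m, τ = 356.1 × 0.22 = 78.34 N·m clockwise.
Net moment of existing loads = 33.37 N·m clockwise.
The hanging mass weighs 40.9 × 9.81 = 401.2 N and must supply an equal counterclockwise moment, so its lever arm about the knife-edge support is 33.37 / 401.2 = 0.0832 m.
That puts it at 1.12 − 0.0832 = 1.04 m from the left end.

x ≈ 1.04 m from the left end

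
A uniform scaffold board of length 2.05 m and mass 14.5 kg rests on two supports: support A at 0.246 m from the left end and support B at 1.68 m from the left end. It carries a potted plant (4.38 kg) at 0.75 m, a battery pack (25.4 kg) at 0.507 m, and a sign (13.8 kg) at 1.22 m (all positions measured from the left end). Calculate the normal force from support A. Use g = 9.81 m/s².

R_A ≈ 340 N

Take moments about support B.
Beam weight: 14.5 × 9.81 = 142.2 N down at 1.025 m → arm 0.655 m, τ = 142.2 × 0.655 = 93.14 N·m counterclockwise.
Potted plant: 4.38 × 9.81 = 42.97 N down at 0.75 m → arm 0.93 m, τ = 42.97 × 0.93 = 39.96 N·m counterclockwise.
Battery pack: 25.4 × 9.81 = 249.2 N down at 0.507 m → arm 1.173 m, τ = 249.2 × 1.173 = 292.3 N·m counterclockwise.
Sign: 13.8 × 9.81 = 135.4 N down at 1.22 m → arm 0.46 m, τ = 135.4 × 0.46 = 62.28 N·m counterclockwise.
Net load moment about support B = 487.7 N·m counterclockwise.
Reaction R at support A is upward at 0.246 m, arm 1.434 m → moment R × 1.434 clockwise.
Balancing moments: R × 1.434 = 487.7, giving R = 340 N.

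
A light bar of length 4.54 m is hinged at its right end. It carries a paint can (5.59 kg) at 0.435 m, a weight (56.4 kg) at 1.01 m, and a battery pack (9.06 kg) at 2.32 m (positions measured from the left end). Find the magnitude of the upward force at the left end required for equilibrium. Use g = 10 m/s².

F ≈ 533 N

Take moments about the right end.
Paint can: 5.59 × 10 = 55.9 N down at 0.435 m → arm 4.105 m, τ = 55.9 × 4.105 = 229.5 N·m counterclockwise.
Weight: 56.4 × 10 = 564 N down at 1.01 m → arm 3.53 m, τ = 564 × 3.53 = 1991 N·m counterclockwise.
Battery pack: 9.06 × 10 = 90.6 N down at 2.32 m → arm 2.22 m, τ = 90.6 × 2.22 = 201.1 N·m counterclockwise.
Net moment of the loads = 2422 N·m counterclockwise.
The upward force F acts at the left end, arm 4.54 m, giving F × 4.54 clockwise.
Setting net torque to zero: F × 4.54 = 2422 → F = 2422 / 4.54 = 533 N.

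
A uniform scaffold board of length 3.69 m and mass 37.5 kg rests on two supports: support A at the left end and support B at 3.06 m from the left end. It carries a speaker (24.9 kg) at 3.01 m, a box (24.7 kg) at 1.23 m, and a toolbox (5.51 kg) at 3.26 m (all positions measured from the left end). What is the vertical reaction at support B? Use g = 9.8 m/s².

R_B ≈ 616 N

About support A:
Beam weight: 37.5 × 9.8 = 367.5 N down at 1.845 m → arm 1.845 m, τ = 367.5 × 1.845 = 678 N·m clockwise.
Speaker: 24.9 × 9.8 = 244 N down at 3.01 m → arm 3.01 m, τ = 244 × 3.01 = 734.4 N·m clockwise.
Box: 24.7 × 9.8 = 242.1 N down at 1.23 m → arm 1.23 m, τ = 242.1 × 1.23 = 297.8 N·m clockwise.
Toolbox: 5.51 × 9.8 = 54 N down at 3.26 m → arm 3.26 m, τ = 54 × 3.26 = 176 N·m clockwise.
Net load moment about support A = 1886 N·m clockwise.
Reaction R at support B is upward at 3.06 m, arm 3.06 m → moment R × 3.06 counterclockwise.
Setting net torque to zero: R × 3.06 = 1886 → R = 616 N.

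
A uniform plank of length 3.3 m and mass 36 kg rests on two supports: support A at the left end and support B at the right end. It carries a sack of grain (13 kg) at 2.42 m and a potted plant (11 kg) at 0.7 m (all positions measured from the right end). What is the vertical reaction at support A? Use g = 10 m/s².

R_A ≈ 299 N

Taking torques about support B:
Beam weight: 36 × 10 = 360 N down at 1.65 m → arm 1.65 m, τ = 360 × 1.65 = 594 N·m counterclockwise.
Sack of grain: 13 × 10 = 130 N down at 2.42 m → arm 2.42 m, τ = 130 × 2.42 = 314.6 N·m counterclockwise.
Potted plant: 11 × 10 = 110 N down at 0.7 m → arm 0.7 m, τ = 110 × 0.7 = 77 N·m counterclockwise.
Net load moment about support B = 985.6 N·m counterclockwise.
Reaction R at support A is upward at 3.3 m, arm 3.3 m → moment R × 3.3 clockwise.
Setting net torque to zero: R × 3.3 = 985.6 → R = 299 N.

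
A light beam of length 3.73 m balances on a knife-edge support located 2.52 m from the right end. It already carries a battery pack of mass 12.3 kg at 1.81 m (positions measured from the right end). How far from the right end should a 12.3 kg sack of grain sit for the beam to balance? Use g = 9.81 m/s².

x ≈ 3.23 m from the right end

Take moments about the knife-edge support (at 2.52 m from the right end).
Battery pack: 12.3 × 9.81 = 120.7 N down at 1.81 m → arm 0.71 m, τ = 120.7 × 0.71 = 85.7 N·m clockwise.
Net moment of existing loads = 85.7 N·m clockwise.
The sack of grain weighs 12.3 × 9.81 = 120.7 N and must supply an equal counterclockwise moment, so its lever arm about the knife-edge support is 85.7 / 120.7 = 0.71 m.
That puts it at 2.52 + 0.71 = 3.23 m from the right end.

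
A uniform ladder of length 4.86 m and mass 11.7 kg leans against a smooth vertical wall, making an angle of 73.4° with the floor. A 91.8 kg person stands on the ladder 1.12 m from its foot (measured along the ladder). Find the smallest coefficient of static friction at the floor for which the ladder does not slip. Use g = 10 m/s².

μ_min ≈ 0.0778

Sum moments about the foot of the ladder (the floor normal and friction both act there and drop out).
Ladder weight 11.7×10 = 117 N acts at 2.43 m along the ladder; its horizontal arm is 2.43·cos73.4° = 0.6942 m → τ = 81.22 N·m clockwise.
Person: 91.8×10 = 918 N at 1.12 m → arm 0.32 m → τ = 293.8 N·m clockwise.
Wall normal N acts horizontally at the top; its moment arm is the height L sinθ = 4.86·sin73.4° = 4.657 m, counterclockwise.
Balancing moments: N × 4.657 = 375, giving N = 80.52 N.
ΣFx = 0 ⇒ f = N_wall = 80.52 N. ΣFy = 0 ⇒ N_floor = 1035 N.
μ_min = f / N_floor = 80.52 / 1035 = 0.0778.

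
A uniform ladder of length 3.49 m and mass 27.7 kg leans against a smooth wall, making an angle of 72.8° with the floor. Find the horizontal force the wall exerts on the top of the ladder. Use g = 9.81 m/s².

Taking torques about the foot of the ladder:
Ladder weight 27.7×9.81 = 271.7 N acts at 1.745 m along the ladder; its horizontal arm is 1.745·cos72.8° = 0.516 m → τ = 140.2 N·m clockwise.
Wall normal N acts horizontally at the top; its moment arm is the height L sinθ = 3.49·sin72.8° = 3.334 m, counterclockwise.
Setting net torque to zero: N × 3.334 = 140.2 → N = 42.1 N.

N_wall ≈ 42.1 N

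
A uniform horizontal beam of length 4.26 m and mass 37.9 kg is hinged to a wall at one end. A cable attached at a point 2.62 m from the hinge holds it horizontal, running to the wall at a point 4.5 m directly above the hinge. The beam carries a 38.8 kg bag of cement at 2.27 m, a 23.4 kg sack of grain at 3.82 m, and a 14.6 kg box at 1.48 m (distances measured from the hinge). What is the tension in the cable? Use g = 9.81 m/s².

Choose the hinge as the axis so the unknown hinge reaction has zero arm there.
Beam weight: 37.9 × 9.81 = 371.8 N down at 2.13 m → arm 2.13 m, τ = 371.8 × 2.13 = 791.9 N·m clockwise.
Bag of cement: 38.8 × 9.81 = 380.6 N down at 2.27 m → arm 2.27 m, τ = 380.6 × 2.27 = 864 N·m clockwise.
Sack of grain: 23.4 × 9.81 = 229.6 N down at 3.82 m → arm 3.82 m, τ = 229.6 × 3.82 = 877.1 N·m clockwise.
Box: 14.6 × 9.81 = 143.2 N down at 1.48 m → arm 1.48 m, τ = 143.2 × 1.48 = 211.9 N·m clockwise.
Total clockwise load moment = 2745 N·m.
The cable tension T acts at 2.62 m; only its component perpendicular to the beam, T sinθ, produces torque. sinθ = h/√(h²+d²) = 4.5/√(4.5²+2.62²) = 0.8642.
Στ = 0 ⇒ T × 2.62 × 0.8642 = 2745 ⇒ T = 2745 / 2.264 = 1210 N.

T ≈ 1210 N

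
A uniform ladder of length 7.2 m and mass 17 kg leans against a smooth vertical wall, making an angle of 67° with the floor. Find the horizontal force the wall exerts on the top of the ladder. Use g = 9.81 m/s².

About the foot of the ladder:
Ladder weight 17×9.81 = 166.8 N acts at 3.6 m along the ladder; its horizontal arm is 3.6·cos67° = 1.407 m → τ = 234.7 N·m clockwise.
Wall normal N acts horizontally at the top; its moment arm is the height L sinθ = 7.2·sin67° = 6.628 m, counterclockwise.
Στ = 0 ⇒ N × 6.628 = 234.7 ⇒ N = 35.4 N.

N_wall ≈ 35.4 N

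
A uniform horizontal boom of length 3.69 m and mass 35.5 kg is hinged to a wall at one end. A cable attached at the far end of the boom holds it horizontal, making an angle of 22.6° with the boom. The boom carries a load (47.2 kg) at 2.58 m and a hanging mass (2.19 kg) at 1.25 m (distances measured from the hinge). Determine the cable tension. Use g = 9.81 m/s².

Take moments about the hinge.
Beam weight: 35.5 × 9.81 = 348.3 N down at 1.845 m → arm 1.845 m, τ = 348.3 × 1.845 = 642.6 N·m clockwise.
Load: 47.2 × 9.81 = 463 N down at 2.58 m → arm 2.58 m, τ = 463 × 2.58 = 1195 N·m clockwise.
Hanging mass: 2.19 × 9.81 = 21.48 N down at 1.25 m → arm 1.25 m, τ = 21.48 × 1.25 = 26.85 N·m clockwise.
Total clockwise load moment = 1864 N·m.
The cable tension T acts at 3.69 m; only its component perpendicular to the boom, T sinθ, produces torque. sin 22.6° = 0.3843.
Setting net torque to zero: T × 3.69 × 0.3843 = 1864 → T = 1864 / 1.418 = 1310 N.

T ≈ 1310 N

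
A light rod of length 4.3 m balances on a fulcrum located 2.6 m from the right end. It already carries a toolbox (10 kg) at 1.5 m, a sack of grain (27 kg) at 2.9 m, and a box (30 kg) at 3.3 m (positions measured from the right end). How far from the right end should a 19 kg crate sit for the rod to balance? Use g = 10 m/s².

Taking torques about the fulcrum (at 2.6 m from the right end):
Toolbox: 10 × 10 = 100 N down at 1.5 m → arm 1.1 m, τ = 100 × 1.1 = 110 N·m clockwise.
Sack of grain: 27 × 10 = 270 N down at 2.9 m → arm 0.3 m, τ = 270 × 0.3 = 81 N·m counterclockwise.
Box: 30 × 10 = 300 N down at 3.3 m → arm 0.7 m, τ = 300 × 0.7 = 210 N·m counterclockwise.
Net moment of existing loads = 181 N·m counterclockwise.
The crate weighs 19 × 10 = 190 N and must supply an equal clockwise moment, so its lever arm about the fulcrum is 181 / 190 = 0.953 m.
That puts it at 2.6 − 0.953 = 1.65 m from the right end.

x ≈ 1.65 m from the right end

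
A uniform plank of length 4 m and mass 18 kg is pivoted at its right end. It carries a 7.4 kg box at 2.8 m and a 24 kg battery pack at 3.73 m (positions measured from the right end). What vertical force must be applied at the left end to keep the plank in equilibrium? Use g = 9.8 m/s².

Sum moments about the right end (the unknown pivot reaction has zero arm there).
Beam weight: 18 × 9.8 = 176.4 N down at 2 m → arm 2 m, τ = 176.4 × 2 = 352.8 N·m counterclockwise.
Box: 7.4 × 9.8 = 72.52 N down at 2.8 m → arm 2.8 m, τ = 72.52 × 2.8 = 203.1 N·m counterclockwise.
Battery pack: 24 × 9.8 = 235.2 N down at 3.73 m → arm 3.73 m, τ = 235.2 × 3.73 = 877.3 N·m counterclockwise.
Net moment of the loads = 1433 N·m counterclockwise.
The upward force F acts at the left end, arm 4 m, giving F × 4 clockwise.
Στ = 0 ⇒ F × 4 = 1433 ⇒ F = 1433 / 4 = 358 N.

F ≈ 358 N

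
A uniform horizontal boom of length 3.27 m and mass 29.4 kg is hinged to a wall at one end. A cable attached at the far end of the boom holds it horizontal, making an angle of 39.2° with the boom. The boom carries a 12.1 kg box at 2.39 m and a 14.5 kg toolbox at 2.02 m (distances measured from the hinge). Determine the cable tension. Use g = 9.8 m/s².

Sum moments about the hinge (the unknown hinge reaction has zero arm there).
Beam weight: 29.4 × 9.8 = 288.1 N down at 1.635 m → arm 1.635 m, τ = 288.1 × 1.635 = 471 N·m clockwise.
Box: 12.1 × 9.8 = 118.6 N down at 2.39 m → arm 2.39 m, τ = 118.6 × 2.39 = 283.5 N·m clockwise.
Toolbox: 14.5 × 9.8 = 142.1 N down at 2.02 m → arm 2.02 m, τ = 142.1 × 2.02 = 287 N·m clockwise.
Total clockwise load moment = 1042 N·m.
The cable tension T acts at 3.27 m; only its component perpendicular to the boom, T sinθ, produces torque. sin 39.2° = 0.632.
Balancing moments: T × 3.27 × 0.632 = 1042, giving T = 1042 / 2.067 = 504 N.

T ≈ 504 N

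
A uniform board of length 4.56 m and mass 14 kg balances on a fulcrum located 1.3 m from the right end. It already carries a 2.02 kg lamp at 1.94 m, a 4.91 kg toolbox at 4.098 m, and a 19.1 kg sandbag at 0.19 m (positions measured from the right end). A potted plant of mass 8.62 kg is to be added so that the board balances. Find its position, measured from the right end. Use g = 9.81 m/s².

About the fulcrum (at 1.3 m from the right end):
Beam weight: 14 × 9.81 = 137.3 N down at 2.28 m → arm 0.98 m, τ = 137.3 × 0.98 = 134.6 N·m counterclockwise.
Lamp: 2.02 × 9.81 = 19.82 N down at 1.94 m → arm 0.64 m, τ = 19.82 × 0.64 = 12.68 N·m counterclockwise.
Toolbox: 4.91 × 9.81 = 48.17 N down at 4.098 m → arm 2.798 m, τ = 48.17 × 2.798 = 134.8 N·m counterclockwise.
Sandbag: 19.1 × 9.81 = 187.4 N down at 0.19 m → arm 1.11 m, τ = 187.4 × 1.11 = 208 N·m clockwise.
Net moment of existing loads = 74.08 N·m counterclockwise.
The potted plant weighs 8.62 × 9.81 = 84.56 N and must supply an equal clockwise moment, so its lever arm about the fulcrum is 74.08 / 84.56 = 0.876 m.
That puts it at 1.3 − 0.876 = 0.424 m from the right end.

x ≈ 0.424 m from the right end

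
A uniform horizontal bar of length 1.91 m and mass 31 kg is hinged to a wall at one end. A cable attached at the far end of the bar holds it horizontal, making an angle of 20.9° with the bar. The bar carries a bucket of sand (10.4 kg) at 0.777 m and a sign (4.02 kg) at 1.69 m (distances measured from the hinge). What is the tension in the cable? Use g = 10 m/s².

About the hinge:
Beam weight: 31 × 10 = 310 N down at 0.955 m → arm 0.955 m, τ = 310 × 0.955 = 296.1 N·m clockwise.
Bucket of sand: 10.4 × 10 = 104 N down at 0.777 m → arm 0.777 m, τ = 104 × 0.777 = 80.81 N·m clockwise.
Sign: 4.02 × 10 = 40.2 N down at 1.69 m → arm 1.69 m, τ = 40.2 × 1.69 = 67.94 N·m clockwise.
Total clockwise load moment = 444.9 N·m.
The cable tension T acts at 1.91 m; only its component perpendicular to the bar, T sinθ, produces torque. sin 20.9° = 0.3567.
For rotational equilibrium, T × 1.91 × 0.3567 = 444.9, so T = 444.9 / 0.6813 = 653 N.

T ≈ 653 N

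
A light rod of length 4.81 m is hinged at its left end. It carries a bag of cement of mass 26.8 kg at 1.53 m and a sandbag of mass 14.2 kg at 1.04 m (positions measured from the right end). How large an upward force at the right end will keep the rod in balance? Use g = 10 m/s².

Choose the left end as the axis so the unknown pivot reaction has zero arm there.
Bag of cement: 26.8 × 10 = 268 N down at 1.53 m → arm 3.28 m, τ = 268 × 3.28 = 879 N·m clockwise.
Sandbag: 14.2 × 10 = 142 N down at 1.04 m → arm 3.77 m, τ = 142 × 3.77 = 535.3 N·m clockwise.
Net moment of the loads = 1414 N·m clockwise.
The upward force F acts at the right end, arm 4.81 m, giving F × 4.81 counterclockwise.
Setting net torque to zero: F × 4.81 = 1414 → F = 1414 / 4.81 = 294 N.

F ≈ 294 N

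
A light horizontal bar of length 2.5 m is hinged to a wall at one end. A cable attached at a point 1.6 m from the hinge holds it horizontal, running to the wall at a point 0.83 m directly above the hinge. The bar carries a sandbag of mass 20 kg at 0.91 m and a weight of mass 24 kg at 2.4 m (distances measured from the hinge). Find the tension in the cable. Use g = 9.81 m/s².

Taking torques about the hinge:
Sandbag: 20 × 9.81 = 196.2 N down at 0.91 m → arm 0.91 m, τ = 196.2 × 0.91 = 178.5 N·m clockwise.
Weight: 24 × 9.81 = 235.4 N down at 2.4 m → arm 2.4 m, τ = 235.4 × 2.4 = 565 N·m clockwise.
Total clockwise load moment = 743.5 N·m.
The cable tension T acts at 1.6 m; only its component perpendicular to the bar, T sinθ, produces torque. sinθ = h/√(h²+d²) = 0.83/√(0.83²+1.6²) = 0.4605.
Setting net torque to zero: T × 1.6 × 0.4605 = 743.5 → T = 743.5 / 0.7368 = 1010 N.

T ≈ 1010 N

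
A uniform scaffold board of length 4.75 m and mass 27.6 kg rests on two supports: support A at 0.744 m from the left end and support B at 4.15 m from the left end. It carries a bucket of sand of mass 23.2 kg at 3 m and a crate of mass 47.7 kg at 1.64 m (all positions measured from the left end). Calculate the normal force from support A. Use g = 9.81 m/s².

R_A ≈ 563 N

Sum moments about support B (its reaction then has zero moment arm).
Beam weight: 27.6 × 9.81 = 270.8 N down at 2.375 m → arm 1.775 m, τ = 270.8 × 1.775 = 480.7 N·m counterclockwise.
Bucket of sand: 23.2 × 9.81 = 227.6 N down at 3 m → arm 1.15 m, τ = 227.6 × 1.15 = 261.7 N·m counterclockwise.
Crate: 47.7 × 9.81 = 467.9 N down at 1.64 m → arm 2.51 m, τ = 467.9 × 2.51 = 1174 N·m counterclockwise.
Net load moment about support B = 1916 N·m counterclockwise.
Reaction R at support A is upward at 0.744 m, arm 3.406 m → moment R × 3.406 clockwise.
Balancing moments: R × 3.406 = 1916, giving R = 563 N.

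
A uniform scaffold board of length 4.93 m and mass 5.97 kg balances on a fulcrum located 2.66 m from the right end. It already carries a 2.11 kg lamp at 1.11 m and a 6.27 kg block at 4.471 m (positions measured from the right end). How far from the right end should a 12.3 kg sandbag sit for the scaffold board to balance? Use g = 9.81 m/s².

Taking torques about the fulcrum (at 2.66 m from the right end):
Beam weight: 5.97 × 9.81 = 58.57 N down at 2.465 m → arm 0.195 m, τ = 58.57 × 0.195 = 11.42 N·m clockwise.
Lamp: 2.11 × 9.81 = 20.7 N down at 1.11 m → arm 1.55 m, τ = 20.7 × 1.55 = 32.09 N·m clockwise.
Block: 6.27 × 9.81 = 61.51 N down at 4.471 m → arm 1.811 m, τ = 61.51 × 1.811 = 111.4 N·m counterclockwise.
Net moment of existing loads = 67.89 N·m counterclockwise.
The sandbag weighs 12.3 × 9.81 = 120.7 N and must supply an equal clockwise moment, so its lever arm about the fulcrum is 67.89 / 120.7 = 0.562 m.
That puts it at 2.66 − 0.562 = 2.1 m from the right end.

x ≈ 2.1 m from the right end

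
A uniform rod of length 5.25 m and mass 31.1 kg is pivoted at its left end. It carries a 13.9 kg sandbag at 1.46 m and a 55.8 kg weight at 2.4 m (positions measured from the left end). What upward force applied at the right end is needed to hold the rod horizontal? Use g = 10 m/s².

Sum moments about the left end (the unknown pivot reaction has zero arm there).
Beam weight: 31.1 × 10 = 311 N down at 2.625 m → arm 2.625 m, τ = 311 × 2.625 = 816.4 N·m clockwise.
Sandbag: 13.9 × 10 = 139 N down at 1.46 m → arm 1.46 m, τ = 139 × 1.46 = 202.9 N·m clockwise.
Weight: 55.8 × 10 = 558 N down at 2.4 m → arm 2.4 m, τ = 558 × 2.4 = 1339 N·m clockwise.
Net moment of the loads = 2358 N·m clockwise.
The upward force F acts at the right end, arm 5.25 m, giving F × 5.25 counterclockwise.
For rotational equilibrium, F × 5.25 = 2358, so F = 2358 / 5.25 = 449 N.

F ≈ 449 N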